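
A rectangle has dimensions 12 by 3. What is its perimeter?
Perimeter = 2 * (length + width)
Perimeter = 2 * (12 + 3)
Perimeter = 2 * 15
Perimeter = 30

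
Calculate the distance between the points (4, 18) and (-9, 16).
Using the distance formula: d = sqrt((x₂-x₁)² + (y₂-y₁)²)
dx = (-9) - 4 = -13
dy = 16 - 18 = -2
d = sqrt((-13)² + (-2)²) = sqrt(169 + 4) = sqrt(173) = 13.15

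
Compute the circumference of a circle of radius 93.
Circumference = 2 * pi * r
Circumference = 2 * pi * 93
Circumference = 584.34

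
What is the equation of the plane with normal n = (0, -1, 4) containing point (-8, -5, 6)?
d = n·P = (0)(-8) + (-1)(-5) + (4)(6) = 29
Plane: -y + 4z = 29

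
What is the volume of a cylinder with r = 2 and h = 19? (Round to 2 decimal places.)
Volume = pi * r² * h
Volume = pi * 2² * 19
Volume = pi * 4 * 19
Volume = pi * 76
Volume = 238.76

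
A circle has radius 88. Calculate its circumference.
Circumference = 2 * pi * r
Circumference = 2 * pi * 88
Circumference = 552.92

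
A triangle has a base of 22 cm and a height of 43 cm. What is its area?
Area = (1/2) * base * height
Area = (1/2) * 22 * 43
Area = 473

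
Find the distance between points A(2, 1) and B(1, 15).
Using the distance formula: d = sqrt((x₂-x₁)² + (y₂-y₁)²)
dx = 1 - 2 = -1
dy = 15 - 1 = 14
d = sqrt((-1)² + 14²) = sqrt(1 + 196) = sqrt(197) = 14.04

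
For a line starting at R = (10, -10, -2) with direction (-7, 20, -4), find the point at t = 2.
P(2) = (10 + (-7)(2), -10 + 20(2), -2 + (-4)(2)) = (-4, 30, -10)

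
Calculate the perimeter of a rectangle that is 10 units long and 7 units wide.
Perimeter = 2 * (length + width)
Perimeter = 2 * (10 + 7)
Perimeter = 2 * 17
Perimeter = 34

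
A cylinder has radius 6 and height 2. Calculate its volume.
Volume = pi * r² * h
Volume = pi * 6² * 2
Volume = pi * 36 * 2
Volume = pi * 72
Volume = 226.19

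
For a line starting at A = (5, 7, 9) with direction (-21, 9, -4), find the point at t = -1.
P(-1) = (5 + (-21)(-1), 7 + 9(-1), 9 + (-4)(-1)) = (26, -2, 13)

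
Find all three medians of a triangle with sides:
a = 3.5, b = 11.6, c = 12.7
Using m_x = ½√(2y² + 2z² - x²):
m_a = ½√(2·11.6² + 2·12.7² - 3.5²) = ½√579.45 = 12.04
m_b = ½√(2·3.5² + 2·12.7² - 11.6²) = ½√212.52 = 7.289
m_c = ½√(2·3.5² + 2·11.6² - 12.7²) = ½√132.33 = 5.752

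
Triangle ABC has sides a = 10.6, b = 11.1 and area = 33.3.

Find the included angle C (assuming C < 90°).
Area = ½ab·sin(C)  →  sin(C) = 2·Area/(ab)
sin(C) = 2·33.3/(10.6·11.1) = 0.566038
C = arcsin(0.566038) = 34.47°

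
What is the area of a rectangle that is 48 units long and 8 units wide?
Area = length * width
Area = 48 * 8
Area = 384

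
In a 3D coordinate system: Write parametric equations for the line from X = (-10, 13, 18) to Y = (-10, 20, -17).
Direction vector d = Y - X = (0, 7, -35)
x = -10, y = 13 + 7t, z = 18 - 35t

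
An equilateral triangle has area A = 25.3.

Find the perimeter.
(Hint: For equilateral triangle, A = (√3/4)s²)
A = (√3/4)s²  →  s² = 4A/√3 = 4·25.3/√3 = 58.4278
s = 7.64381
Perimeter = 3s = 22.93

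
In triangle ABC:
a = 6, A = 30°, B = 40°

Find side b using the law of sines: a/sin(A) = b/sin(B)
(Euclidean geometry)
b = a·sin(B)/sin(A) = 6·sin(40°)/sin(30°)
b = 6·0.642788/0.500000 = 7.713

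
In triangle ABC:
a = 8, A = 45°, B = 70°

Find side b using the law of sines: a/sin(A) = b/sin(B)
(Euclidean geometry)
b = a·sin(B)/sin(A) = 8·sin(70°)/sin(45°)
b = 8·0.939693/0.707107 = 10.63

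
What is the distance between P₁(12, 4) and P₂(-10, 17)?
Using the distance formula: d = sqrt((x₂-x₁)² + (y₂-y₁)²)
dx = (-10) - 12 = -22
dy = 17 - 4 = 13
d = sqrt((-22)² + 13²) = sqrt(484 + 169) = sqrt(653) = 25.55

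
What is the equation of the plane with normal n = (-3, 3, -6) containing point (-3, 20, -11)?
d = n·P = (-3)(-3) + (3)(20) + (-6)(-11) = 135
Plane: -3x + 3y - 6z = 135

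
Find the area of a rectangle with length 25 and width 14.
Area = length * width
Area = 25 * 14
Area = 350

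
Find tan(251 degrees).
tan(251 degrees) = 2.9042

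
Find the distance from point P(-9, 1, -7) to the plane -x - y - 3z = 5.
d = |(-1)(-9) + (-1)(1) + (-3)(-7) - (5)| / √((-1)² + (-1)² + (-3)²) = 24/√11 = 7.236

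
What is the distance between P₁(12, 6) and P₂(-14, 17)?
Using the distance formula: d = sqrt((x₂-x₁)² + (y₂-y₁)²)
dx = (-14) - 12 = -26
dy = 17 - 6 = 11
d = sqrt((-26)² + 11²) = sqrt(676 + 121) = sqrt(797) = 28.23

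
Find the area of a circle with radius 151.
Area = pi * r²
Area = pi * 151²
Area = pi * 22801
Area = 71631.45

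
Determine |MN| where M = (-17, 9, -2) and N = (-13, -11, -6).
d = √[(4)² + (-20)² + (-4)²] = √432 = 20.78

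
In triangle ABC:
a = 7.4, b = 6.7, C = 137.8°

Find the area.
Using A = ½ab·sin(C):
A = ½·7.4·6.7·sin(137.8°) = ½·49.58·0.671721 = 16.65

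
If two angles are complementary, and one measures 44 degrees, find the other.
Complementary angles sum to 90 degrees.
Other angle = 90 - 44
Other angle = 46 degrees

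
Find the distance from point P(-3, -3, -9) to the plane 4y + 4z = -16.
d = |0(-3) + 4(-3) + 4(-9) - (-16)| / √(0² + 4² + 4²) = 32/√32 = 5.657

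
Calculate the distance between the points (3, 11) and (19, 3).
Using the distance formula: d = sqrt((x₂-x₁)² + (y₂-y₁)²)
dx = 19 - 3 = 16
dy = 3 - 11 = -8
d = sqrt(16² + (-8)²) = sqrt(256 + 64) = sqrt(320) = 17.89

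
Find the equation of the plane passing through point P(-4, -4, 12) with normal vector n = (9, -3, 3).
d = n·P = (9)(-4) + (-3)(-4) + (3)(12) = 12
Plane: 9x - 3y + 3z = 12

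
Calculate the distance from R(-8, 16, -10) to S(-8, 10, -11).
d = √[(0)² + (-6)² + (-1)²] = √37 = 6.083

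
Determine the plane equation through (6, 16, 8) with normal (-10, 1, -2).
d = n·P = (-10)(6) + (1)(16) + (-2)(8) = -60
Plane: -10x + y - 2z = -60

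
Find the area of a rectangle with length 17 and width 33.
Area = length * width
Area = 17 * 33
Area = 561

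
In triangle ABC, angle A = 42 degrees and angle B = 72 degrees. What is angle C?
Sum of angles in a triangle = 180 degrees
Third angle = 180 - 42 - 72
Third angle = 66 degrees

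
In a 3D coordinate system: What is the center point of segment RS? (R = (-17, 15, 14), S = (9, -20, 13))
Midpoint = ((-17+9)/2, (15-20)/2, (14+13)/2) = (-4, -2.5, 13.5)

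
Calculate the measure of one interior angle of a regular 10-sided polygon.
Interior angle of a regular n-gon = (n-2)*180/n
Interior angle = (10-2)*180/10
Interior angle = 8*180/10
Interior angle = 1440/10
Interior angle = 144 degrees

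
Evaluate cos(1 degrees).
cos(1 degrees) = 0.9998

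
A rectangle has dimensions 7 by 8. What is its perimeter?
Perimeter = 2 * (length + width)
Perimeter = 2 * (7 + 8)
Perimeter = 2 * 15
Perimeter = 30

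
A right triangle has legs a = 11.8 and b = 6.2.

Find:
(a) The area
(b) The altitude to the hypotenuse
(a) Area = ½ab = ½·11.8·6.2 = 36.58
(b) Hypotenuse c = √(11.8² + 6.2²) = √177.68 = 13.3297
    Area = ½·c·h_c  →  h_c = 2·Area/c = 2·36.58/13.3297 = 5.489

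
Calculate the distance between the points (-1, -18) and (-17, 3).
Using the distance formula: d = sqrt((x₂-x₁)² + (y₂-y₁)²)
dx = (-17) - (-1) = -16
dy = 3 - (-18) = 21
d = sqrt((-16)² + 21²) = sqrt(256 + 441) = sqrt(697) = 26.40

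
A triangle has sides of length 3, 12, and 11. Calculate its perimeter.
Perimeter = sum of all sides
Perimeter = 3 + 12 + 11
Perimeter = 26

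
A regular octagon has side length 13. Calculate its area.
For a regular 8-gon with side length s = 13:
Apothem a = s / (2*tan(pi/8)) = 13 / (2*tan(pi/8)) ≈ 15.6924
Perimeter P = 8 * 13 = 104
Area = (1/2) * P * a = (1/2) * 104 * 15.6924 = 816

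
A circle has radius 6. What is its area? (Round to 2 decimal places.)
Area = pi * r²
Area = pi * 6²
Area = pi * 36
Area = 113.10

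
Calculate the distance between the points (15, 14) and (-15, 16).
Using the distance formula: d = sqrt((x₂-x₁)² + (y₂-y₁)²)
dx = (-15) - 15 = -30
dy = 16 - 14 = 2
d = sqrt((-30)² + 2²) = sqrt(900 + 4) = sqrt(904) = 30.07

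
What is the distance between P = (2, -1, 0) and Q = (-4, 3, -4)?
d = √[(-6)² + (4)² + (-4)²] = √68 = 8.246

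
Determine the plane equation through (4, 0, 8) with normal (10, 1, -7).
d = n·P = (10)(4) + (1)(0) + (-7)(8) = -16
Plane: 10x + y - 7z = -16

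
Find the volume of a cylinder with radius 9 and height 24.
Volume = pi * r² * h
Volume = pi * 9² * 24
Volume = pi * 81 * 24
Volume = pi * 1944
Volume = 6107.26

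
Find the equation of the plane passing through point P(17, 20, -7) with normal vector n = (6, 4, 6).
d = n·P = (6)(17) + (4)(20) + (6)(-7) = 140
Plane: 6x + 4y + 6z = 140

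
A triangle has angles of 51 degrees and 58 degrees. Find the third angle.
Sum of angles in a triangle = 180 degrees
Third angle = 180 - 51 - 58
Third angle = 71 degrees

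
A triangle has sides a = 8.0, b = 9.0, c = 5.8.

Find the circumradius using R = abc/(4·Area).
s = (a+b+c)/2 = 11.4
Area = √(s(s-a)(s-b)(s-c)) = √(11.4·3.4·2.4·5.6) = 22.824
R = abc/(4·Area) = (8.0·9.0·5.8)/(4·22.824) = 417.6/91.296 = 4.574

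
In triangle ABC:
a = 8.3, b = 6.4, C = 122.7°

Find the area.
Using A = ½ab·sin(C):
A = ½·8.3·6.4·sin(122.7°) = ½·53.12·0.841511 = 22.35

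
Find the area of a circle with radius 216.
Area = pi * r²
Area = pi * 216²
Area = pi * 46656
Area = 146574.15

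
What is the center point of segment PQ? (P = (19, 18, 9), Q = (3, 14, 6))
Midpoint = ((19+3)/2, (18+14)/2, (9+6)/2) = (11, 16, 7.5)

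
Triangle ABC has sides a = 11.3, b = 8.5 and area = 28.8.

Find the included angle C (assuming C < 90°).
Area = ½ab·sin(C)  →  sin(C) = 2·Area/(ab)
sin(C) = 2·28.8/(11.3·8.5) = 0.599688
C = arcsin(0.599688) = 36.85°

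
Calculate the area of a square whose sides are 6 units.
Area = s²
Area = 6²
Area = 36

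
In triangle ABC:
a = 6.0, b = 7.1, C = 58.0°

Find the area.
Using A = ½ab·sin(C):
A = ½·6.0·7.1·sin(58.0°) = ½·42.6·0.848048 = 18.06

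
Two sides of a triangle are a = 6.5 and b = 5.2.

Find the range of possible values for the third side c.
By the triangle inequality: |a - b| < c < a + b
|6.5 - 5.2| < c < 6.5 + 5.2
1.3 < c < 11.7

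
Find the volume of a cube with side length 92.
Volume = s³
Volume = 92³
Volume = 778688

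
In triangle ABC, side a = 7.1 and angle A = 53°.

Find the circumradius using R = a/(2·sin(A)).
R = a/(2·sin(A)) = 7.1/(2·sin(53°))
R = 7.1/(2·0.798636) = 7.1/1.597271 = 4.445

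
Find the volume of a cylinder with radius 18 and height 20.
Volume = pi * r² * h
Volume = pi * 18² * 20
Volume = pi * 324 * 20
Volume = pi * 6480
Volume = 20357.52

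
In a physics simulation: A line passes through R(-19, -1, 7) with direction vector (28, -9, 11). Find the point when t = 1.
P(1) = (-19 + 28(1), -1 + (-9)(1), 7 + 11(1)) = (9, -10, 18)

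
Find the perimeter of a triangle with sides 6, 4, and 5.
Perimeter = sum of all sides
Perimeter = 6 + 4 + 5
Perimeter = 15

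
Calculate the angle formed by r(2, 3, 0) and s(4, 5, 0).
r·s = 23, |r|² = 13, |s|² = 41
cos θ = 23/√533 ≈ 0.9962
θ ≈ 4.97°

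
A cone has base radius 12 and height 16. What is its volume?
Volume = (1/3) * pi * r² * h
Volume = (1/3) * pi * 12² * 16
Volume = (1/3) * pi * 144 * 16
Volume = (1/3) * pi * 2304
Volume = 2412.74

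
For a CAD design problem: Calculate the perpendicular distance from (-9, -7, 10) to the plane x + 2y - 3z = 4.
d = |1(-9) + 2(-7) + (-3)(10) - (4)| / √(1² + 2² + (-3)²) = 57/√14 = 15.23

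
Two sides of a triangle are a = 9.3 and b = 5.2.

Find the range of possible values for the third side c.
By the triangle inequality: |a - b| < c < a + b
|9.3 - 5.2| < c < 9.3 + 5.2
4.1 < c < 14.5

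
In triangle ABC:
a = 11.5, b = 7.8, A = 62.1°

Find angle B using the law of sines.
sin(B)/b = sin(A)/a
sin(B) = b·sin(A)/a = 7.8·sin(62.1°)/11.5 = 0.599424
B = arcsin(0.599424) = 36.83°  (b ≤ a, so B ≤ A and the acute solution is unique)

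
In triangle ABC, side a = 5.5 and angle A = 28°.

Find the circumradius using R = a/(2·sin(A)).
R = a/(2·sin(A)) = 5.5/(2·sin(28°))
R = 5.5/(2·0.469472) = 5.5/0.938943 = 5.858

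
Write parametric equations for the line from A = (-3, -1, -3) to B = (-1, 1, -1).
Direction vector d = B - A = (2, 2, 2)
x = -3 + 2t, y = -1 + 2t, z = -3 + 2t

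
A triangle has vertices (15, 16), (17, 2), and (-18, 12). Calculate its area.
Using the coordinate formula: Area = (1/2)|x₁(y₂-y₃) + x₂(y₃-y₁) + x₃(y₁-y₂)|
Area = (1/2)|15(2-12) + 17(12-16) + (-18)(16-2)|
Area = (1/2)|15*(-10) + 17*(-4) + (-18)*14|
Area = (1/2)|(-150) + (-68) + (-252)|
Area = (1/2)*470 = 235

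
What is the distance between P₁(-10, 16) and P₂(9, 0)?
Using the distance formula: d = sqrt((x₂-x₁)² + (y₂-y₁)²)
dx = 9 - (-10) = 19
dy = 0 - 16 = -16
d = sqrt(19² + (-16)²) = sqrt(361 + 256) = sqrt(617) = 24.84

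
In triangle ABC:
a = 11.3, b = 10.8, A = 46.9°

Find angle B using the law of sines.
sin(B)/b = sin(A)/a
sin(B) = b·sin(A)/a = 10.8·sin(46.9°)/11.3 = 0.697854
B = arcsin(0.697854) = 44.26°  (b ≤ a, so B ≤ A and the acute solution is unique)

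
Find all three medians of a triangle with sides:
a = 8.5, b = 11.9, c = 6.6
Using m_x = ½√(2y² + 2z² - x²):
m_a = ½√(2·11.9² + 2·6.6² - 8.5²) = ½√298.09 = 8.633
m_b = ½√(2·8.5² + 2·6.6² - 11.9²) = ½√90.01 = 4.744
m_c = ½√(2·8.5² + 2·11.9² - 6.6²) = ½√384.16 = 9.8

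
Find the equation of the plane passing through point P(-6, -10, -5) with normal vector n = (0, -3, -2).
d = n·P = (0)(-6) + (-3)(-10) + (-2)(-5) = 40
Plane: -3y - 2z = 40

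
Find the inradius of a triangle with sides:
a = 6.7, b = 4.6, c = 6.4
s = (a+b+c)/2 = (6.7+4.6+6.4)/2 = 8.85
Area = √(s(s-a)(s-b)(s-c)) = √(8.85·2.15·4.25·2.45) = 14.0756
r = Area/s = 14.0756/8.85 = 1.59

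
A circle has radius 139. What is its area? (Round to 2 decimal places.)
Area = pi * r²
Area = pi * 139²
Area = pi * 19321
Area = 60698.71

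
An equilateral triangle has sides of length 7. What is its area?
Area = (sqrt(3)/4) * s²
Area = (sqrt(3)/4) * 7²
Area = (sqrt(3)/4) * 49
Area = 21.22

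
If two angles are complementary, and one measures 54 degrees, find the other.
Complementary angles sum to 90 degrees.
Other angle = 90 - 54
Other angle = 36 degrees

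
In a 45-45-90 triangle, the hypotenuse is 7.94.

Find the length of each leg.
In a 45-45-90 triangle, hypotenuse = leg·√2  →  leg = hypotenuse/√2
leg = 7.94/√2 = 5.614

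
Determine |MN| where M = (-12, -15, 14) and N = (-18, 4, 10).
d = √[(-6)² + (19)² + (-4)²] = √413 = 20.32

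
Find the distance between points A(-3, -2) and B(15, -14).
Using the distance formula: d = sqrt((x₂-x₁)² + (y₂-y₁)²)
dx = 15 - (-3) = 18
dy = (-14) - (-2) = -12
d = sqrt(18² + (-12)²) = sqrt(324 + 144) = sqrt(468) = 21.63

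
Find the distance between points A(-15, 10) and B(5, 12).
Using the distance formula: d = sqrt((x₂-x₁)² + (y₂-y₁)²)
dx = 5 - (-15) = 20
dy = 12 - 10 = 2
d = sqrt(20² + 2²) = sqrt(400 + 4) = sqrt(404) = 20.10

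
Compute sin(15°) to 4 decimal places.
sin(15 degrees) = 0.2588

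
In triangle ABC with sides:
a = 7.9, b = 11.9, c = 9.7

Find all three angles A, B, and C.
By the law of cosines:
cos(A) = (b² + c² - a²)/(2bc) = 0.750628  →  A = 41.36°
cos(B) = (a² + c² - b²)/(2ac) = 0.097155  →  B = 84.42°
cos(C) = (a² + b² - c²)/(2ab) = 0.584672  →  C = 54.22°
Check: A + B + C = 180.0° ✓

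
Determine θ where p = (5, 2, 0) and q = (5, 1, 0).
p·q = 27, |p|² = 29, |q|² = 26
cos θ = 27/√754 ≈ 0.9833
θ ≈ 10.49°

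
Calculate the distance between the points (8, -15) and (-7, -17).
Using the distance formula: d = sqrt((x₂-x₁)² + (y₂-y₁)²)
dx = (-7) - 8 = -15
dy = (-17) - (-15) = -2
d = sqrt((-15)² + (-2)²) = sqrt(225 + 4) = sqrt(229) = 15.13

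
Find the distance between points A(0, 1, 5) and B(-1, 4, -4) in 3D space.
d = √[(-1)² + (3)² + (-9)²] = √91 = 9.539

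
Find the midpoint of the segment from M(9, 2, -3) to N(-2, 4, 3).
Midpoint = ((9-2)/2, (2+4)/2, (-3+3)/2) = (3.5, 3, 0)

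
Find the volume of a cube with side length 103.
Volume = s³
Volume = 103³
Volume = 1092727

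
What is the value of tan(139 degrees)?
tan(139 degrees) = -0.8693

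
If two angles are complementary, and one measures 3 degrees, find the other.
Complementary angles sum to 90 degrees.
Other angle = 90 - 3
Other angle = 87 degrees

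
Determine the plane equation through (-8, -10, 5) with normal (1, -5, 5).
d = n·P = (1)(-8) + (-5)(-10) + (5)(5) = 67
Plane: x - 5y + 5z = 67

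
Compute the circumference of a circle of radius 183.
Circumference = 2 * pi * r
Circumference = 2 * pi * 183
Circumference = 1149.82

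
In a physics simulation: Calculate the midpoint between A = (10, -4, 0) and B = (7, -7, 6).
Midpoint = ((10+7)/2, (-4-7)/2, (0+6)/2) = (8.5, -5.5, 3)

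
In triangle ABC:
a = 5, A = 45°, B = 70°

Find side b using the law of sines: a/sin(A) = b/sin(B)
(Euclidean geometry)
b = a·sin(B)/sin(A) = 5·sin(70°)/sin(45°)
b = 5·0.939693/0.707107 = 6.645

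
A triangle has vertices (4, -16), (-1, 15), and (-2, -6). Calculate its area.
Using the coordinate formula: Area = (1/2)|x₁(y₂-y₃) + x₂(y₃-y₁) + x₃(y₁-y₂)|
Area = (1/2)|4(15-(-6)) + (-1)((-6)-(-16)) + (-2)((-16)-15)|
Area = (1/2)|4*21 + (-1)*10 + (-2)*(-31)|
Area = (1/2)|84 + (-10) + 62|
Area = (1/2)*136 = 68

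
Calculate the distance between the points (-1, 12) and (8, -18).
Using the distance formula: d = sqrt((x₂-x₁)² + (y₂-y₁)²)
dx = 8 - (-1) = 9
dy = (-18) - 12 = -30
d = sqrt(9² + (-30)²) = sqrt(81 + 900) = sqrt(981) = 31.32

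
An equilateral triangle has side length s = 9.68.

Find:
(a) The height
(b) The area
(a) Height h = s·√3/2 = 9.68·√3/2 = 8.383
(b) Area = (√3/4)·s² = (√3/4)·9.68² = (√3/4)·93.7024 = 40.57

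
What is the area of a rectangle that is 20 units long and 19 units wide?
Area = length * width
Area = 20 * 19
Area = 380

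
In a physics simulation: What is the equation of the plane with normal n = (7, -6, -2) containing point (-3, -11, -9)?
d = n·P = (7)(-3) + (-6)(-11) + (-2)(-9) = 63
Plane: 7x - 6y - 2z = 63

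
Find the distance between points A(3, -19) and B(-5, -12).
Using the distance formula: d = sqrt((x₂-x₁)² + (y₂-y₁)²)
dx = (-5) - 3 = -8
dy = (-12) - (-19) = 7
d = sqrt((-8)² + 7²) = sqrt(64 + 49) = sqrt(113) = 10.63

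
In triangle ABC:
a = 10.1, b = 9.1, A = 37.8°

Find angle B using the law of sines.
sin(B)/b = sin(A)/a
sin(B) = b·sin(A)/a = 9.1·sin(37.8°)/10.1 = 0.552223
B = arcsin(0.552223) = 33.52°  (b ≤ a, so B ≤ A and the acute solution is unique)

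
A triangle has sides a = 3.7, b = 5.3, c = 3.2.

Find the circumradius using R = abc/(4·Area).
s = (a+b+c)/2 = 6.1
Area = √(s(s-a)(s-b)(s-c)) = √(6.1·2.4·0.8·2.9) = 5.82793
R = abc/(4·Area) = (3.7·5.3·3.2)/(4·5.82793) = 62.752/23.31172 = 2.692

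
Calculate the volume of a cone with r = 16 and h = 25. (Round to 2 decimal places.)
Volume = (1/3) * pi * r² * h
Volume = (1/3) * pi * 16² * 25
Volume = (1/3) * pi * 256 * 25
Volume = (1/3) * pi * 6400
Volume = 6702.06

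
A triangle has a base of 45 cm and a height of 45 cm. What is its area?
Area = (1/2) * base * height
Area = (1/2) * 45 * 45
Area = 1012.50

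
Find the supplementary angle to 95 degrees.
Supplementary angles sum to 180 degrees.
Other angle = 180 - 95
Other angle = 85 degrees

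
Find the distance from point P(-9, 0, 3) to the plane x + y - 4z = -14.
d = |1(-9) + 1(0) + (-4)(3) - (-14)| / √(1² + 1² + (-4)²) = 7/√18 = 1.65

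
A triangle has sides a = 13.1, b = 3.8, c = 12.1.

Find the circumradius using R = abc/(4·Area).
s = (a+b+c)/2 = 14.5
Area = √(s(s-a)(s-b)(s-c)) = √(14.5·1.4·10.7·2.4) = 22.8321
R = abc/(4·Area) = (13.1·3.8·12.1)/(4·22.8321) = 602.338/91.3284 = 6.595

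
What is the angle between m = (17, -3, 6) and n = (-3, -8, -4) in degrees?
m·n = -51, |m|² = 334, |n|² = 89
cos θ = -51/√29726 ≈ -0.2958
θ ≈ 107.2°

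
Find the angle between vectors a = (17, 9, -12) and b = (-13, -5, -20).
a·b = -26, |a|² = 514, |b|² = 594
cos θ = -26/√305316 ≈ -0.04705
θ ≈ 92.7°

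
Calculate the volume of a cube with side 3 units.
Volume = s³
Volume = 3³
Volume = 27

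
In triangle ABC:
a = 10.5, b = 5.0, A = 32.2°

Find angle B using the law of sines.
sin(B)/b = sin(A)/a
sin(B) = b·sin(A)/a = 5.0·sin(32.2°)/10.5 = 0.253751
B = arcsin(0.253751) = 14.7°  (b ≤ a, so B ≤ A and the acute solution is unique)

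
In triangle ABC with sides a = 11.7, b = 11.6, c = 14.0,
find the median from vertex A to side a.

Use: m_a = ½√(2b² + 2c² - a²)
m_a = ½√(2·11.6² + 2·14.0² - 11.7²)
m_a = ½√(269.12 + 392 - 136.89) = ½√524.23 = 11.45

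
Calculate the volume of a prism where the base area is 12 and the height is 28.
Volume = base area * height
Volume = 12 * 28
Volume = 336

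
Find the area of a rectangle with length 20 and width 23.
Area = length * width
Area = 20 * 23
Area = 460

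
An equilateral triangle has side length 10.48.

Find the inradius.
For an equilateral triangle, r = s/(2√3) where s is the side.
r = 10.48/(2√3) = 10.48/3.464102 = 3.025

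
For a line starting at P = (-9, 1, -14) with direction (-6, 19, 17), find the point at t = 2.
P(2) = (-9 + (-6)(2), 1 + 19(2), -14 + 17(2)) = (-21, 39, 20)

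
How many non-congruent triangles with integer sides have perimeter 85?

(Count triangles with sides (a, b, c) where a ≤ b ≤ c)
With a ≤ b ≤ c and a + b + c = 85, the triangle inequality a + b > c gives c < 85/2, so c ≤ 42.
Iterate a from 1 to ⌊p/3⌋ = 28; for each a, b ranges from a to ⌊(p−a)/2⌋ with c = p − a − b, keeping only c ≥ b.
Triples: (1, 42, 42), (2, 41, 42), (3, 40, 42), …
Count = 161 triangles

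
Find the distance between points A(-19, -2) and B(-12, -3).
Using the distance formula: d = sqrt((x₂-x₁)² + (y₂-y₁)²)
dx = (-12) - (-19) = 7
dy = (-3) - (-2) = -1
d = sqrt(7² + (-1)²) = sqrt(49 + 1) = sqrt(50) = 7.07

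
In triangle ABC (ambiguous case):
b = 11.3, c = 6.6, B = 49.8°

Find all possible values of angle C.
sin(C)/c = sin(B)/b  →  sin(C) = c·sin(B)/b = 6.6·sin(49.8°)/11.3 = 0.446111
C₁ = arcsin(0.446111) = 26.49°,  C₂ = 180° - C₁ = 153.51°
Check C₂: A = 180° - 49.8° - 153.51° = -23.31° ≤ 0, rejected
C = 26.49° (one solution)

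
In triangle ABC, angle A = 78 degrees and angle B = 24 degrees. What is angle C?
Sum of angles in a triangle = 180 degrees
Third angle = 180 - 78 - 24
Third angle = 78 degrees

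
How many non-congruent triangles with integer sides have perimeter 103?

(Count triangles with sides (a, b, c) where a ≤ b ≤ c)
With a ≤ b ≤ c and a + b + c = 103, the triangle inequality a + b > c gives c < 103/2, so c ≤ 51.
Iterate a from 1 to ⌊p/3⌋ = 34; for each a, b ranges from a to ⌊(p−a)/2⌋ with c = p − a − b, keeping only c ≥ b.
Triples: (1, 51, 51), (2, 50, 51), (3, 49, 51), …
Count = 234 triangles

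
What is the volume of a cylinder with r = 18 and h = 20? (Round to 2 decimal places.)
Volume = pi * r² * h
Volume = pi * 18² * 20
Volume = pi * 324 * 20
Volume = pi * 6480
Volume = 20357.52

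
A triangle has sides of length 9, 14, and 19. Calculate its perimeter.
Perimeter = sum of all sides
Perimeter = 9 + 14 + 19
Perimeter = 42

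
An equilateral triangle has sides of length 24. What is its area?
Area = (sqrt(3)/4) * s²
Area = (sqrt(3)/4) * 24²
Area = (sqrt(3)/4) * 576
Area = 249.42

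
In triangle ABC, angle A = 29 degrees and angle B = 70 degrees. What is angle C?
Sum of angles in a triangle = 180 degrees
Third angle = 180 - 29 - 70
Third angle = 81 degrees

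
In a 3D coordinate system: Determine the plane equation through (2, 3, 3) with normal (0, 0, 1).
d = n·P = (0)(2) + (0)(3) + (1)(3) = 3
Plane: z = 3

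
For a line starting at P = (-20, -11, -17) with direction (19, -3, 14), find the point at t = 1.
P(1) = (-20 + 19(1), -11 + (-3)(1), -17 + 14(1)) = (-1, -14, -3)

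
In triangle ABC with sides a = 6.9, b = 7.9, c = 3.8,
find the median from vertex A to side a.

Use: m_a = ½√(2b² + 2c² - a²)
m_a = ½√(2·7.9² + 2·3.8² - 6.9²)
m_a = ½√(124.82 + 28.88 - 47.61) = ½√106.09 = 5.15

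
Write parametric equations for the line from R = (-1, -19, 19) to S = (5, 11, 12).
Direction vector d = S - R = (6, 30, -7)
x = -1 + 6t, y = -19 + 30t, z = 19 - 7t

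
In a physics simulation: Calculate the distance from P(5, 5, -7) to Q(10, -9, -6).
d = √[(5)² + (-14)² + (1)²] = √222 = 14.9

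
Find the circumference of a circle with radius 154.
Circumference = 2 * pi * r
Circumference = 2 * pi * 154
Circumference = 967.61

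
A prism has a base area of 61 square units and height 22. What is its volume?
Volume = base area * height
Volume = 61 * 22
Volume = 1342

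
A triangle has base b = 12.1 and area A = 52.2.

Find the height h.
A = ½bh  →  h = 2A/b
h = 2·52.2/12.1 = 8.628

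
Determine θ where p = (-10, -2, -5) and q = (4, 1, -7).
p·q = -7, |p|² = 129, |q|² = 66
cos θ = -7/√8514 ≈ -0.07586
θ ≈ 94.35°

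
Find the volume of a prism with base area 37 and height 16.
Volume = base area * height
Volume = 37 * 16
Volume = 592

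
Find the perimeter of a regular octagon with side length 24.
Perimeter = number of sides * side length
Perimeter = 8 * 24
Perimeter = 192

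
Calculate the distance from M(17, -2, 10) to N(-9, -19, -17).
d = √[(-26)² + (-17)² + (-27)²] = √1694 = 41.16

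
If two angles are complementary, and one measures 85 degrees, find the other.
Complementary angles sum to 90 degrees.
Other angle = 90 - 85
Other angle = 5 degrees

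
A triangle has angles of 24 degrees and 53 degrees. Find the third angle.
Sum of angles in a triangle = 180 degrees
Third angle = 180 - 24 - 53
Third angle = 103 degrees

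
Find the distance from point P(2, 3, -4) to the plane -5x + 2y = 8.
d = |(-5)(2) + 2(3) + 0(-4) - (8)| / √((-5)² + 2² + 0²) = 12/√29 = 2.228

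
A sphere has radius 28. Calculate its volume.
Volume = (4/3) * pi * r³
Volume = (4/3) * pi * 28³
Volume = (4/3) * pi * 21952
Volume = 91952.32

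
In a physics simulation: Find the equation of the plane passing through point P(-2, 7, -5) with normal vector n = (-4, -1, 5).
d = n·P = (-4)(-2) + (-1)(7) + (5)(-5) = -24
Plane: -4x - y + 5z = -24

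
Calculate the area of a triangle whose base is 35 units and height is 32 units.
Area = (1/2) * base * height
Area = (1/2) * 35 * 32
Area = 560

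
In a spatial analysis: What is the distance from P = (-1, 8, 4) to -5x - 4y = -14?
d = |(-5)(-1) + (-4)(8) + 0(4) - (-14)| / √((-5)² + (-4)² + 0²) = 13/√41 = 2.03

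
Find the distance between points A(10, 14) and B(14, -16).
Using the distance formula: d = sqrt((x₂-x₁)² + (y₂-y₁)²)
dx = 14 - 10 = 4
dy = (-16) - 14 = -30
d = sqrt(4² + (-30)²) = sqrt(16 + 900) = sqrt(916) = 30.27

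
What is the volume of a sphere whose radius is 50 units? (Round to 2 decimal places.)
Volume = (4/3) * pi * r³
Volume = (4/3) * pi * 50³
Volume = (4/3) * pi * 125000
Volume = 523598.78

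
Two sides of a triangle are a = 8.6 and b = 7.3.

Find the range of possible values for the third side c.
By the triangle inequality: |a - b| < c < a + b
|8.6 - 7.3| < c < 8.6 + 7.3
1.3 < c < 15.9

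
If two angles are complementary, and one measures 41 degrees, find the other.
Complementary angles sum to 90 degrees.
Other angle = 90 - 41
Other angle = 49 degrees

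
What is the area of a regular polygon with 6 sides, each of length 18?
For a regular 6-gon with side length s = 18:
Apothem a = s / (2*tan(pi/6)) = 18 / (2*tan(pi/6)) ≈ 15.5885
Perimeter P = 6 * 18 = 108
Area = (1/2) * P * a = (1/2) * 108 * 15.5885 = 841.78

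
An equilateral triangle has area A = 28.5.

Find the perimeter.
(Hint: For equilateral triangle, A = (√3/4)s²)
A = (√3/4)s²  →  s² = 4A/√3 = 4·28.5/√3 = 65.8179
s = 8.11283
Perimeter = 3s = 24.34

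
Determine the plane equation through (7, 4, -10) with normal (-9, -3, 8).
d = n·P = (-9)(7) + (-3)(4) + (8)(-10) = -155
Plane: -9x - 3y + 8z = -155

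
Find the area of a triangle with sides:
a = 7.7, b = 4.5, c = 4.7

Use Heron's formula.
s = (a+b+c)/2 = (7.7+4.5+4.7)/2 = 8.45
A = √(s(s-a)(s-b)(s-c)) = √(8.45·0.75·3.95·3.75)
A = √93.8742 = 9.689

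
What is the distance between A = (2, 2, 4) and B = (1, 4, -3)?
d = √[(-1)² + (2)² + (-7)²] = √54 = 7.348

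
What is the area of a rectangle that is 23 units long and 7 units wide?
Area = length * width
Area = 23 * 7
Area = 161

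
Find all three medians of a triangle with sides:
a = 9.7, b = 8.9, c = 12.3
Using m_x = ½√(2y² + 2z² - x²):
m_a = ½√(2·8.9² + 2·12.3² - 9.7²) = ½√366.91 = 9.577
m_b = ½√(2·9.7² + 2·12.3² - 8.9²) = ½√411.55 = 10.14
m_c = ½√(2·9.7² + 2·8.9² - 12.3²) = ½√195.31 = 6.988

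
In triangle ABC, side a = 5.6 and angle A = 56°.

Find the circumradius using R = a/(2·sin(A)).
R = a/(2·sin(A)) = 5.6/(2·sin(56°))
R = 5.6/(2·0.829038) = 5.6/1.658075 = 3.377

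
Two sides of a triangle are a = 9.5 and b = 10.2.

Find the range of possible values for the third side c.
By the triangle inequality: |a - b| < c < a + b
|9.5 - 10.2| < c < 9.5 + 10.2
0.7 < c < 19.7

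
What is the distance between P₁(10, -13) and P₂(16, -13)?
Using the distance formula: d = sqrt((x₂-x₁)² + (y₂-y₁)²)
dx = 16 - 10 = 6
dy = (-13) - (-13) = 0
d = sqrt(6² + 0²) = sqrt(36 + 0) = sqrt(36) = 6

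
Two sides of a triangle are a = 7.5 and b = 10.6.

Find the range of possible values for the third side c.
By the triangle inequality: |a - b| < c < a + b
|7.5 - 10.6| < c < 7.5 + 10.6
3.1 < c < 18.1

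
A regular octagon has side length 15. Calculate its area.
For a regular 8-gon with side length s = 15:
Apothem a = s / (2*tan(pi/8)) = 15 / (2*tan(pi/8)) ≈ 18.1066
Perimeter P = 8 * 15 = 120
Area = (1/2) * P * a = (1/2) * 120 * 18.1066 = 1086.40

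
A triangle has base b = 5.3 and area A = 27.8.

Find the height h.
A = ½bh  →  h = 2A/b
h = 2·27.8/5.3 = 10.49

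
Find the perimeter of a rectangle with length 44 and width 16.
Perimeter = 2 * (length + width)
Perimeter = 2 * (44 + 16)
Perimeter = 2 * 60
Perimeter = 120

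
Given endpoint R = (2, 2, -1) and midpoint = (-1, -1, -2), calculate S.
S = (2×(-1) - 2, 2×(-1) - 2, 2×(-2) - (-1)) = (-4, -4, -3)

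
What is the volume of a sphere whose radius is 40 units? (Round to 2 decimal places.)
Volume = (4/3) * pi * r³
Volume = (4/3) * pi * 40³
Volume = (4/3) * pi * 64000
Volume = 268082.57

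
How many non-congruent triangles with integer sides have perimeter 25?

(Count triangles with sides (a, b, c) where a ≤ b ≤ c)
With a ≤ b ≤ c and a + b + c = 25, the triangle inequality a + b > c gives c < 25/2, so c ≤ 12.
Iterate a from 1 to ⌊p/3⌋ = 8; for each a, b ranges from a to ⌊(p−a)/2⌋ with c = p − a − b, keeping only c ≥ b.
Triples: (1, 12, 12), (2, 11, 12), (3, 10, 12), …
Count = 16 triangles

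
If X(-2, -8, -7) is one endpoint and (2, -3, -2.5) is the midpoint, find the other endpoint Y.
Y = (2×2 - (-2), 2×(-3) - (-8), 2×(-2.5) - (-7)) = (6, 2, 2)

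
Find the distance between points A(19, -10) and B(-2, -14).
Using the distance formula: d = sqrt((x₂-x₁)² + (y₂-y₁)²)
dx = (-2) - 19 = -21
dy = (-14) - (-10) = -4
d = sqrt((-21)² + (-4)²) = sqrt(441 + 16) = sqrt(457) = 21.38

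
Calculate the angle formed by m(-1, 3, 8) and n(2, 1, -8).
m·n = -63, |m|² = 74, |n|² = 69
cos θ = -63/√5106 ≈ -0.8817
θ ≈ 151.8°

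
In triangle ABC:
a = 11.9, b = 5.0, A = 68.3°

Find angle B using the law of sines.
sin(B)/b = sin(A)/a
sin(B) = b·sin(A)/a = 5.0·sin(68.3°)/11.9 = 0.390392
B = arcsin(0.390392) = 22.98°  (b ≤ a, so B ≤ A and the acute solution is unique)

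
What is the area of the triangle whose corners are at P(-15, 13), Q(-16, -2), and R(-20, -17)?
Using the coordinate formula: Area = (1/2)|x₁(y₂-y₃) + x₂(y₃-y₁) + x₃(y₁-y₂)|
Area = (1/2)|(-15)((-2)-(-17)) + (-16)((-17)-13) + (-20)(13-(-2))|
Area = (1/2)|(-15)*15 + (-16)*(-30) + (-20)*15|
Area = (1/2)|(-225) + 480 + (-300)|
Area = (1/2)*45 = 22.50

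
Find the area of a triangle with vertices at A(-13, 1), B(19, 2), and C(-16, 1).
Using the coordinate formula: Area = (1/2)|x₁(y₂-y₃) + x₂(y₃-y₁) + x₃(y₁-y₂)|
Area = (1/2)|(-13)(2-1) + 19(1-1) + (-16)(1-2)|
Area = (1/2)|(-13)*1 + 19*0 + (-16)*(-1)|
Area = (1/2)|(-13) + 0 + 16|
Area = (1/2)*3 = 1.50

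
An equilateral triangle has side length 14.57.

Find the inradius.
For an equilateral triangle, r = s/(2√3) where s is the side.
r = 14.57/(2√3) = 14.57/3.464102 = 4.206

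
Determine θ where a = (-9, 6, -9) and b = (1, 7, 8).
a·b = -39, |a|² = 198, |b|² = 114
cos θ = -39/√22572 ≈ -0.2596
θ ≈ 105.0°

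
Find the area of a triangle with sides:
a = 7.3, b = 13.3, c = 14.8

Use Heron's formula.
s = (a+b+c)/2 = (7.3+13.3+14.8)/2 = 17.7
A = √(s(s-a)(s-b)(s-c)) = √(17.7·10.4·4.4·2.9)
A = √2348.86 = 48.47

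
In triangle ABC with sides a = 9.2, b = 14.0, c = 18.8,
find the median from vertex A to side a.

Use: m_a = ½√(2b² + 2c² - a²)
m_a = ½√(2·14.0² + 2·18.8² - 9.2²)
m_a = ½√(392 + 706.88 - 84.64) = ½√1014.24 = 15.92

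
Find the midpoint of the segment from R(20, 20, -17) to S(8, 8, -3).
Midpoint = ((20+8)/2, (20+8)/2, (-17-3)/2) = (14, 14, -10)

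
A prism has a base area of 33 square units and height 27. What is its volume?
Volume = base area * height
Volume = 33 * 27
Volume = 891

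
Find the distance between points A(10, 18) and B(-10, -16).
Using the distance formula: d = sqrt((x₂-x₁)² + (y₂-y₁)²)
dx = (-10) - 10 = -20
dy = (-16) - 18 = -34
d = sqrt((-20)² + (-34)²) = sqrt(400 + 1156) = sqrt(1556) = 39.45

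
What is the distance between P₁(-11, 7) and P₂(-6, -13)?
Using the distance formula: d = sqrt((x₂-x₁)² + (y₂-y₁)²)
dx = (-6) - (-11) = 5
dy = (-13) - 7 = -20
d = sqrt(5² + (-20)²) = sqrt(25 + 400) = sqrt(425) = 20.62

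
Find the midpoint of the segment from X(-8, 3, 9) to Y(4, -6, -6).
Midpoint = ((-8+4)/2, (3-6)/2, (9-6)/2) = (-2, -1.5, 1.5)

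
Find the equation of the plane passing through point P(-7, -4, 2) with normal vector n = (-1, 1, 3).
d = n·P = (-1)(-7) + (1)(-4) + (3)(2) = 9
Plane: -x + y + 3z = 9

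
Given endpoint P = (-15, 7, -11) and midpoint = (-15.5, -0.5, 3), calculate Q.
Q = (2×(-15.5) - (-15), 2×(-0.5) - 7, 2×3 - (-11)) = (-16, -8, 17)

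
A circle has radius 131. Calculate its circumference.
Circumference = 2 * pi * r
Circumference = 2 * pi * 131
Circumference = 823.10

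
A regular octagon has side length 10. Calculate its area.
For a regular 8-gon with side length s = 10:
Apothem a = s / (2*tan(pi/8)) = 10 / (2*tan(pi/8)) ≈ 12.0711
Perimeter P = 8 * 10 = 80
Area = (1/2) * P * a = (1/2) * 80 * 12.0711 = 482.84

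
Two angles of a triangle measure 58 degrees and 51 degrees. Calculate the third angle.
Sum of angles in a triangle = 180 degrees
Third angle = 180 - 58 - 51
Third angle = 71 degrees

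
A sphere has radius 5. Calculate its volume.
Volume = (4/3) * pi * r³
Volume = (4/3) * pi * 5³
Volume = (4/3) * pi * 125
Volume = 523.60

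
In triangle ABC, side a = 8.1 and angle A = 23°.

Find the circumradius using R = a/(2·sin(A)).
R = a/(2·sin(A)) = 8.1/(2·sin(23°))
R = 8.1/(2·0.390731) = 8.1/0.781462 = 10.37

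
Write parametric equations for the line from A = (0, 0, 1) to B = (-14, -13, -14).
Direction vector d = B - A = (-14, -13, -15)
x = 0 - 14t, y = 0 - 13t, z = 1 - 15t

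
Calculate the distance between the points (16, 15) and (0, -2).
Using the distance formula: d = sqrt((x₂-x₁)² + (y₂-y₁)²)
dx = 0 - 16 = -16
dy = (-2) - 15 = -17
d = sqrt((-16)² + (-17)²) = sqrt(256 + 289) = sqrt(545) = 23.35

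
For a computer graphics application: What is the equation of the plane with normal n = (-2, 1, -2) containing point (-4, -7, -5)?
d = n·P = (-2)(-4) + (1)(-7) + (-2)(-5) = 11
Plane: -2x + y - 2z = 11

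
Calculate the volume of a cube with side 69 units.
Volume = s³
Volume = 69³
Volume = 328509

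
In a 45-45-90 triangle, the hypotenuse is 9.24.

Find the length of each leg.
In a 45-45-90 triangle, hypotenuse = leg·√2  →  leg = hypotenuse/√2
leg = 9.24/√2 = 6.534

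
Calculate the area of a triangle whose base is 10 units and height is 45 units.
Area = (1/2) * base * height
Area = (1/2) * 10 * 45
Area = 225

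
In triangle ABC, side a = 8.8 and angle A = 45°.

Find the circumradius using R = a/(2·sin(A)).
R = a/(2·sin(A)) = 8.8/(2·sin(45°))
R = 8.8/(2·0.707107) = 8.8/1.414214 = 6.223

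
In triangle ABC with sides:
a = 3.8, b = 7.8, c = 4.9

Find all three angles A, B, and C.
By the law of cosines:
cos(A) = (b² + c² - a²)/(2bc) = 0.921115  →  A = 22.91°
cos(B) = (a² + c² - b²)/(2ac) = -0.601235  →  B = 127°
cos(C) = (a² + b² - c²)/(2ab) = 0.864879  →  C = 30.13°
Check: A + B + C = 180.0° ✓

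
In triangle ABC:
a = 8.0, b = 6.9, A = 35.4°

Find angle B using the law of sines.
sin(B)/b = sin(A)/a
sin(B) = b·sin(A)/a = 6.9·sin(35.4°)/8.0 = 0.499630
B = arcsin(0.499630) = 29.98°  (b ≤ a, so B ≤ A and the acute solution is unique)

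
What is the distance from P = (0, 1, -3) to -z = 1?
d = |0(0) + 0(1) + (-1)(-3) - (1)| / √(0² + 0² + (-1)²) = 2/√1 = 2.0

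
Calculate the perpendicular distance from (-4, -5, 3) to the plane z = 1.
d = |0(-4) + 0(-5) + 1(3) - (1)| / √(0² + 0² + 1²) = 2/√1 = 2.0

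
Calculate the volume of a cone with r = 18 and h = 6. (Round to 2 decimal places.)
Volume = (1/3) * pi * r² * h
Volume = (1/3) * pi * 18² * 6
Volume = (1/3) * pi * 324 * 6
Volume = (1/3) * pi * 1944
Volume = 2035.75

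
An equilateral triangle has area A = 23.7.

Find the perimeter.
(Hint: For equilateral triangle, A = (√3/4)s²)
A = (√3/4)s²  →  s² = 4A/√3 = 4·23.7/√3 = 54.7328
s = 7.39816
Perimeter = 3s = 22.19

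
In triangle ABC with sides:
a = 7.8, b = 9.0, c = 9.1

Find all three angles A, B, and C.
By the law of cosines:
cos(A) = (b² + c² - a²)/(2bc) = 0.628632  →  A = 51.05°
cos(B) = (a² + c² - b²)/(2ac) = 0.441321  →  B = 63.81°
cos(C) = (a² + b² - c²)/(2ab) = 0.420442  →  C = 65.14°
Check: A + B + C = 180.0° ✓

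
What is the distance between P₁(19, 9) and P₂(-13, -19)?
Using the distance formula: d = sqrt((x₂-x₁)² + (y₂-y₁)²)
dx = (-13) - 19 = -32
dy = (-19) - 9 = -28
d = sqrt((-32)² + (-28)²) = sqrt(1024 + 784) = sqrt(1808) = 42.52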